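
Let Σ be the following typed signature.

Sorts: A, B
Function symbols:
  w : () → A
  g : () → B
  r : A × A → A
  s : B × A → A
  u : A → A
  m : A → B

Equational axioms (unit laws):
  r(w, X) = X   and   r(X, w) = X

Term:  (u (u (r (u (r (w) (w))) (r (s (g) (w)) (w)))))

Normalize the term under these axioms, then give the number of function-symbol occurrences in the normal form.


size = 8

1. (u (u (r (u (r (w) (w))) (r (s (g) (w)) (w)))))  →  (u (u (r (u (w)) (r (s (g) (w)) (w)))))
2. (u (u (r (u (w)) (r (s (g) (w)) (w)))))  →  (u (u (r (u (w)) (s (g) (w)))))
normal form: (u (u (r (u (w)) (s (g) (w)))))


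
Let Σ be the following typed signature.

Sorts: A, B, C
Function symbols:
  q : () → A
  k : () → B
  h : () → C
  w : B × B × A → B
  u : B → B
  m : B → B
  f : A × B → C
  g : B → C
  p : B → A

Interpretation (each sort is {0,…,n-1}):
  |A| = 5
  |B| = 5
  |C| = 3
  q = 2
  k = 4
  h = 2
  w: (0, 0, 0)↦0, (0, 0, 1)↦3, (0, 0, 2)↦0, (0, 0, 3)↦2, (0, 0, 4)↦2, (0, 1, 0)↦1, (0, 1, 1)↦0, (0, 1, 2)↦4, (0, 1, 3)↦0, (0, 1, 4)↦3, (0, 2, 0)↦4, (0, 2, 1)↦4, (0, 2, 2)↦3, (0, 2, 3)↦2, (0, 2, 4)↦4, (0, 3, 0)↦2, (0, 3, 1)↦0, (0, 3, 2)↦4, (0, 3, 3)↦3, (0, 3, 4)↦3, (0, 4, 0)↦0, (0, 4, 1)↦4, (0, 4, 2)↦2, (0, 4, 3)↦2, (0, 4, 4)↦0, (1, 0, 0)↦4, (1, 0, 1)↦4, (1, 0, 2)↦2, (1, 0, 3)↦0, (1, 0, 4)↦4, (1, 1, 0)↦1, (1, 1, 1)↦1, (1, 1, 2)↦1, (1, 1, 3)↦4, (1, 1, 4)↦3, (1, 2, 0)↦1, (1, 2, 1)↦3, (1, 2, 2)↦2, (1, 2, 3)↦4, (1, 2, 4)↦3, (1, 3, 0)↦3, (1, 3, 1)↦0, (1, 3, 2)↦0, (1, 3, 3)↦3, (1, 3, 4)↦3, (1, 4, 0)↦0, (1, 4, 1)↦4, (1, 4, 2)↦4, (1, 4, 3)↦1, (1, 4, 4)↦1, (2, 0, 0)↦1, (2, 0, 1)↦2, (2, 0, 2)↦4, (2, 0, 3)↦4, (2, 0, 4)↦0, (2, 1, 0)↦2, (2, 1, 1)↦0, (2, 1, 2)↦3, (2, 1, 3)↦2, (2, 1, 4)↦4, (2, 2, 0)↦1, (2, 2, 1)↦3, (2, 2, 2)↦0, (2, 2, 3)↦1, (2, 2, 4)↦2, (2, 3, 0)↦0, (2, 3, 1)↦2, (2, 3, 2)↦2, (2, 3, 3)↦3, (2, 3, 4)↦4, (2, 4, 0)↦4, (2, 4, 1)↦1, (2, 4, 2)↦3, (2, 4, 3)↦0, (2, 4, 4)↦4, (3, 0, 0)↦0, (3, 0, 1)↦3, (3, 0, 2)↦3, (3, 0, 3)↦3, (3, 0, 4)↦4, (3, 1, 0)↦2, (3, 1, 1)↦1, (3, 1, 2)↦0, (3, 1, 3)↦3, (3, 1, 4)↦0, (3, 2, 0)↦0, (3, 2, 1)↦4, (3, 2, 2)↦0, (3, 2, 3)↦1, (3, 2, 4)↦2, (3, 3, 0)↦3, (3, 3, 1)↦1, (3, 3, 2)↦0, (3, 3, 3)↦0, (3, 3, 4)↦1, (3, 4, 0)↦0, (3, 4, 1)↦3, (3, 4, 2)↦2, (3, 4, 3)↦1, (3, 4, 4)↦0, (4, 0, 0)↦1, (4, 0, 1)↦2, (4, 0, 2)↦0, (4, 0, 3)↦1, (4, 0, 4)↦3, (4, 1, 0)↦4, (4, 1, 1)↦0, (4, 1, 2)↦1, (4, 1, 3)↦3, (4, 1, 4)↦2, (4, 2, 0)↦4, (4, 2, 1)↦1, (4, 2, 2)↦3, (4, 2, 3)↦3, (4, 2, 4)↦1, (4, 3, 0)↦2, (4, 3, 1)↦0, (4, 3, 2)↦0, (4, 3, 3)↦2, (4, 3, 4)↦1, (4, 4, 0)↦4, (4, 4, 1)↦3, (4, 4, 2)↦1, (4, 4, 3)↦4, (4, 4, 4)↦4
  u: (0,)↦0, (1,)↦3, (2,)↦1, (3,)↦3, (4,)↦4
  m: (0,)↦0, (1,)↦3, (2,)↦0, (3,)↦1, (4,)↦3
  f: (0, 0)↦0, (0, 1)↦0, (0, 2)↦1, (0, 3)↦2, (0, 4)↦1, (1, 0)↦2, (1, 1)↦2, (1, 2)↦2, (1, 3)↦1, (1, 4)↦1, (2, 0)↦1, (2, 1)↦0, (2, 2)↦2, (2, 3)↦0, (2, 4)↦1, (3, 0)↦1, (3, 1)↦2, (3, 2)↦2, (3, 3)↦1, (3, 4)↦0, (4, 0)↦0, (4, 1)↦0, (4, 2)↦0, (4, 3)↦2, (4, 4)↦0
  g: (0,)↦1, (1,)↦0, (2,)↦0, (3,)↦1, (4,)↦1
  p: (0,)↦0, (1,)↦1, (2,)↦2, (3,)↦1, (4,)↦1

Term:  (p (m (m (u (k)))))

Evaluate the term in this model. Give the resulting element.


  k = 4
  (u (k)) = u(4,) = 4
  (m (u (k))) = m(4,) = 3
  (m (m (u (k)))) = m(3,) = 1
  (p (m (m (u (k))))) = p(1,) = 1

value = 1


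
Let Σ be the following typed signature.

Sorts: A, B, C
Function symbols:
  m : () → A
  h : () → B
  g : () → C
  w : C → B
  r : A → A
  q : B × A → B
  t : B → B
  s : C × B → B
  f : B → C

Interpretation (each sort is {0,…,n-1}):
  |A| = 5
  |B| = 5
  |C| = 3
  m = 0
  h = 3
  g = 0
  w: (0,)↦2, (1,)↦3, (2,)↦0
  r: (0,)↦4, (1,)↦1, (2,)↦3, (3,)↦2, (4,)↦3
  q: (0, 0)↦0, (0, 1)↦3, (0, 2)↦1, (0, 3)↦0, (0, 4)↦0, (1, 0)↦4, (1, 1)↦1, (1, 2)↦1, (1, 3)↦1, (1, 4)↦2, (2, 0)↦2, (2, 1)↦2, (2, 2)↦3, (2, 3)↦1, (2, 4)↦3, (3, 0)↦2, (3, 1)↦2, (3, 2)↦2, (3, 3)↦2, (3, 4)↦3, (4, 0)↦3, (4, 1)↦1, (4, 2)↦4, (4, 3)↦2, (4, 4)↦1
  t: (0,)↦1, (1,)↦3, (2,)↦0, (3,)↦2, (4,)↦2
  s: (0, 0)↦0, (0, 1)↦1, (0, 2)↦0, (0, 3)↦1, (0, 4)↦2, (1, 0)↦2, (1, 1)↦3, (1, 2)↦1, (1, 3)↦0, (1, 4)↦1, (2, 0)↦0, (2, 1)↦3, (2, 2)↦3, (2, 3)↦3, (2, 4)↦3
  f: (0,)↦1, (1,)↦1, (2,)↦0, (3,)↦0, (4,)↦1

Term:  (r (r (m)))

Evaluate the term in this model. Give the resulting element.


  m = 0
  (r (m)) = r(0,) = 4
  (r (r (m))) = r(4,) = 3

value = 3


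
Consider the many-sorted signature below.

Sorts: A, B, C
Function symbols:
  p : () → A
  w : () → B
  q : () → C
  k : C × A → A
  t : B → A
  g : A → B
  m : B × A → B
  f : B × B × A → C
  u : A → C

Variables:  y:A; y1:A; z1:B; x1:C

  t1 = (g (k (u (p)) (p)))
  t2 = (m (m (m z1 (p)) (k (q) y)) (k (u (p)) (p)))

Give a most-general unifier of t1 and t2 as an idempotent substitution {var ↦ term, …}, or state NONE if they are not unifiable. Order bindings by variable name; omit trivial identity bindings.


head clash or occurs-check failure — not unifiable

NONE (not unifiable)


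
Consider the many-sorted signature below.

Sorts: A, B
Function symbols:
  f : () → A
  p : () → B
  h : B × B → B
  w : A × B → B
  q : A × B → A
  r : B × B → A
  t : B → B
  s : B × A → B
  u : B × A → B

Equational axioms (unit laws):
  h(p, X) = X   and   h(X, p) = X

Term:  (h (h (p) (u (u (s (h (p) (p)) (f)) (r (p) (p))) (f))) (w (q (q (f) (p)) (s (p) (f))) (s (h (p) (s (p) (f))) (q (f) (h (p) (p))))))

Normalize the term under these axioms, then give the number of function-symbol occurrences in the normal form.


size = 25

1. (h (h (p) (u (u (s (h (p) (p)) (f)) (r (p) (p))) (f))) (w (q (q (f) (p)) (s (p) (f))) (s (h (p) (s (p) (f))) (q (f) (h (p) (p))))))  →  (h (u (u (s (h (p) (p)) (f)) (r (p) (p))) (f)) (w (q (q (f) (p)) (s (p) (f))) (s (h (p) (s (p) (f))) (q (f) (h (p) (p))))))
2. (h (u (u (s (h (p) (p)) (f)) (r (p) (p))) (f)) (w (q (q (f) (p)) (s (p) (f))) (s (h (p) (s (p) (f))) (q (f) (h (p) (p))))))  →  (h (u (u (s (p) (f)) (r (p) (p))) (f)) (w (q (q (f) (p)) (s (p) (f))) (s (h (p) (s (p) (f))) (q (f) (h (p) (p))))))
3. (h (u (u (s (p) (f)) (r (p) (p))) (f)) (w (q (q (f) (p)) (s (p) (f))) (s (h (p) (s (p) (f))) (q (f) (h (p) (p))))))  →  (h (u (u (s (p) (f)) (r (p) (p))) (f)) (w (q (q (f) (p)) (s (p) (f))) (s (s (p) (f)) (q (f) (h (p) (p))))))
4. (h (u (u (s (p) (f)) (r (p) (p))) (f)) (w (q (q (f) (p)) (s (p) (f))) (s (s (p) (f)) (q (f) (h (p) (p))))))  →  (h (u (u (s (p) (f)) (r (p) (p))) (f)) (w (q (q (f) (p)) (s (p) (f))) (s (s (p) (f)) (q (f) (p)))))
normal form: (h (u (u (s (p) (f)) (r (p) (p))) (f)) (w (q (q (f) (p)) (s (p) (f))) (s (s (p) (f)) (q (f) (p)))))


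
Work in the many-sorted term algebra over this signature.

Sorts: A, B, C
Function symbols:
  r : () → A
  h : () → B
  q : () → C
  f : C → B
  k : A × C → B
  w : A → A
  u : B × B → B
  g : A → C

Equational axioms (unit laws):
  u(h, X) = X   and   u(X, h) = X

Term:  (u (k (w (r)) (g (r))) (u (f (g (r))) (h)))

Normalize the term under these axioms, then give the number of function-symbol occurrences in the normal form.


1. (u (k (w (r)) (g (r))) (u (f (g (r))) (h)))  →  (u (k (w (r)) (g (r))) (f (g (r))))
normal form: (u (k (w (r)) (g (r))) (f (g (r))))

size = 9


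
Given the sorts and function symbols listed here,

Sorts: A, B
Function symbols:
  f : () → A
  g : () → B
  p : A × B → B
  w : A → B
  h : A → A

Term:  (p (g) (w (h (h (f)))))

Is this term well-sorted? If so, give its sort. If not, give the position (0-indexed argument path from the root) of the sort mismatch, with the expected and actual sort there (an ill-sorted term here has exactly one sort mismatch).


  (g) : B
        (f) : A
      (h (f)) : A
    (h (h (f))) : A
  (w (h (h (f)))) : B
(p (g) (w (h (h (f))))) : ✗ arg 0 at [0] has sort B, expected A

ill-sorted at position [0]: expected A, got B


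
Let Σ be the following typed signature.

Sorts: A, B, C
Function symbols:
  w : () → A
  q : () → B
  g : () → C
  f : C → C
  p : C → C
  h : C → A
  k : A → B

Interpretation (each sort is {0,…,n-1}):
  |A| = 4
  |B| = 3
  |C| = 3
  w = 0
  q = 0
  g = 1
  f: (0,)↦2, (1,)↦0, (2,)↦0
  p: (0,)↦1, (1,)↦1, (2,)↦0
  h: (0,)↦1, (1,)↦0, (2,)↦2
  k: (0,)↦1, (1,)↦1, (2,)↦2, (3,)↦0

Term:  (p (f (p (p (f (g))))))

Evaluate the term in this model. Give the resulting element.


  g = 1
  (f (g)) = f(1,) = 0
  (p (f (g))) = p(0,) = 1
  (p (p (f (g)))) = p(1,) = 1
  (f (p (p (f (g))))) = f(1,) = 0
  (p (f (p (p (f (g)))))) = p(0,) = 1

value = 1


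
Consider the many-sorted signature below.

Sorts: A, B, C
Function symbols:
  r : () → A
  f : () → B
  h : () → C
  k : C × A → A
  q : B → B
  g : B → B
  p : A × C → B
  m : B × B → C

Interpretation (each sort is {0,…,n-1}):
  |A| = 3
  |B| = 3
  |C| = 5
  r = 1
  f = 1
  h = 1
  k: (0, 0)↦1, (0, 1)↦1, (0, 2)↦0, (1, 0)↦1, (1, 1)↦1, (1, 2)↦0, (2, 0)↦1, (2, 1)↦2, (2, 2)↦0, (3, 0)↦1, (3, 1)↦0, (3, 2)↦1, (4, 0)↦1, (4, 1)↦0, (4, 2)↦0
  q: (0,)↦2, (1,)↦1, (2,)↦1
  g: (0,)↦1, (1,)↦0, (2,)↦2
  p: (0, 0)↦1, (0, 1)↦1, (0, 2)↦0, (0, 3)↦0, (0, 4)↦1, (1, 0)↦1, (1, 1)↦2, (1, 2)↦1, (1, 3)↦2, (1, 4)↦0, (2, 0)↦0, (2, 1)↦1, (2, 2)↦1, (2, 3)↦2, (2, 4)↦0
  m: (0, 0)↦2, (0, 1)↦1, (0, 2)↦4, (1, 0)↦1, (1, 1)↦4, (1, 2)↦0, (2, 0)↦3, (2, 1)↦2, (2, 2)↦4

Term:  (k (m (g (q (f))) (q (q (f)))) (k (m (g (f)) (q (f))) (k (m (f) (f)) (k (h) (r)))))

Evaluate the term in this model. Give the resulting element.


  f = 1
  (q (f)) = q(1,) = 1
  (g (q (f))) = g(1,) = 0
  f = 1
  (q (f)) = q(1,) = 1
  (q (q (f))) = q(1,) = 1
  (m (g (q (f))) (q (q (f)))) = m(0, 1) = 1
  f = 1
  (g (f)) = g(1,) = 0
  f = 1
  (q (f)) = q(1,) = 1
  (m (g (f)) (q (f))) = m(0, 1) = 1
  f = 1
  f = 1
  (m (f) (f)) = m(1, 1) = 4
  h = 1
  r = 1
  (k (h) (r)) = k(1, 1) = 1
  (k (m (f) (f)) (k (h) (r))) = k(4, 1) = 0
  (k (m (g (f)) (q (f))) (k (m (f) (f)) (k (h) (r)))) = k(1, 0) = 1
  (k (m (g (q (f))) (q (q (f)))) (k (m (g (f)) (q (f))) (k (m (f) (f)) (k (h) (r))))) = k(1, 1) = 1

value = 1


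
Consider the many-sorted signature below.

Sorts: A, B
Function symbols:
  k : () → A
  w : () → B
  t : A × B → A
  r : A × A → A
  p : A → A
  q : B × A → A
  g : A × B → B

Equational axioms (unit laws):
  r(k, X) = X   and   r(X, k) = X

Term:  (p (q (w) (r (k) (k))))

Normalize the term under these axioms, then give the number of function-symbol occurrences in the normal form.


1. (p (q (w) (r (k) (k))))  →  (p (q (w) (k)))
normal form: (p (q (w) (k)))

size = 4


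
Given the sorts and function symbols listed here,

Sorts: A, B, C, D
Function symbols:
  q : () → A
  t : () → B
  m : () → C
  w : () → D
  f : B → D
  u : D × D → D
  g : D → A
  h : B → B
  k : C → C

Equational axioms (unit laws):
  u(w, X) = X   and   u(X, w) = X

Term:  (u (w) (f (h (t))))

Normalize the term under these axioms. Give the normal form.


normal form = (f (h (t)))

1. (u (w) (f (h (t))))  →  (f (h (t)))


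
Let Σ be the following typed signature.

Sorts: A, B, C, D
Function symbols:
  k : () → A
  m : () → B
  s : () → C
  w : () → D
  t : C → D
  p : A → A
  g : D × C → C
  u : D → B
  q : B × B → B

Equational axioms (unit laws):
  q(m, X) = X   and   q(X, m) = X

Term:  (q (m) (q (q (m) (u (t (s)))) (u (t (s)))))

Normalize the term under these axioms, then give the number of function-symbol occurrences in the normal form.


1. (q (m) (q (q (m) (u (t (s)))) (u (t (s)))))  →  (q (q (m) (u (t (s)))) (u (t (s))))
2. (q (q (m) (u (t (s)))) (u (t (s))))  →  (q (u (t (s))) (u (t (s))))
normal form: (q (u (t (s))) (u (t (s))))

size = 7


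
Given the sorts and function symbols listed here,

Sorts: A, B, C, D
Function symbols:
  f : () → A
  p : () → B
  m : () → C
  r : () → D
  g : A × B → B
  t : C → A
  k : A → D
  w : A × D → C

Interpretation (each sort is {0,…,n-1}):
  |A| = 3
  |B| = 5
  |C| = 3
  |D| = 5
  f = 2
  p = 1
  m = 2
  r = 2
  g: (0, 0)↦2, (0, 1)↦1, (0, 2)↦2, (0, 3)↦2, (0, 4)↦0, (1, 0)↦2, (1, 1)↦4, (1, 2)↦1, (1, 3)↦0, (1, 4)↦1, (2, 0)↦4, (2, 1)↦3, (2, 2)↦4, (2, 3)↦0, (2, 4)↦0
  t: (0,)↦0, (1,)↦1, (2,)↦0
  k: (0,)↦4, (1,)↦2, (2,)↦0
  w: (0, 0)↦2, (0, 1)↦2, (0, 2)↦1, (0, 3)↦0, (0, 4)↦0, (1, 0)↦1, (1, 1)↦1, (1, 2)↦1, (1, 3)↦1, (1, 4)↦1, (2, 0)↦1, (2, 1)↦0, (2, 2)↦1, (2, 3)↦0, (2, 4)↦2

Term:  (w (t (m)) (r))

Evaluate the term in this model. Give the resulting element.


value = 1

  m = 2
  (t (m)) = t(2,) = 0
  r = 2
  (w (t (m)) (r)) = w(0, 2) = 1


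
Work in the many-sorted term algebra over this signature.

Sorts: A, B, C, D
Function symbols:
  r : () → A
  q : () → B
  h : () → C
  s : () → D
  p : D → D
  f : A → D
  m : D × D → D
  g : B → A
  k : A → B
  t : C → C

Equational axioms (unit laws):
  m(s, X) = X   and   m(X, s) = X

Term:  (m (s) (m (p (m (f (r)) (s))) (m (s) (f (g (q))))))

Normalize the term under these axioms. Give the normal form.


1. (m (s) (m (p (m (f (r)) (s))) (m (s) (f (g (q))))))  →  (m (p (m (f (r)) (s))) (m (s) (f (g (q)))))
2. (m (p (m (f (r)) (s))) (m (s) (f (g (q)))))  →  (m (p (f (r))) (m (s) (f (g (q)))))
3. (m (p (f (r))) (m (s) (f (g (q)))))  →  (m (p (f (r))) (f (g (q))))

normal form = (m (p (f (r))) (f (g (q))))


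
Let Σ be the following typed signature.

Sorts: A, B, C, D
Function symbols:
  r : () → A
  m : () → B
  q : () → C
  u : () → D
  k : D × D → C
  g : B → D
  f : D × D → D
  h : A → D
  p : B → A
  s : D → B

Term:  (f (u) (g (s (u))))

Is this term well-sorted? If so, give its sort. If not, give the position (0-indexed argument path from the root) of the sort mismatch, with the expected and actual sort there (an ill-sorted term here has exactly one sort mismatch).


  (u) : D
      (u) : D
    (s (u)) : B
  (g (s (u))) : D
(f (u) (g (s (u)))) : D

well-sorted; sort = D


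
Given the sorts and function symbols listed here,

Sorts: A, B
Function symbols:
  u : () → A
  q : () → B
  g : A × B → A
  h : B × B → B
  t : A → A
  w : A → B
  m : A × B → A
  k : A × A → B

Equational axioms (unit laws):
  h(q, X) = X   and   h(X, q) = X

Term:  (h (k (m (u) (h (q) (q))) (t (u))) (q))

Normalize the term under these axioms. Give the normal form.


1. (h (k (m (u) (h (q) (q))) (t (u))) (q))  →  (k (m (u) (h (q) (q))) (t (u)))
2. (k (m (u) (h (q) (q))) (t (u)))  →  (k (m (u) (q)) (t (u)))

normal form = (k (m (u) (q)) (t (u)))


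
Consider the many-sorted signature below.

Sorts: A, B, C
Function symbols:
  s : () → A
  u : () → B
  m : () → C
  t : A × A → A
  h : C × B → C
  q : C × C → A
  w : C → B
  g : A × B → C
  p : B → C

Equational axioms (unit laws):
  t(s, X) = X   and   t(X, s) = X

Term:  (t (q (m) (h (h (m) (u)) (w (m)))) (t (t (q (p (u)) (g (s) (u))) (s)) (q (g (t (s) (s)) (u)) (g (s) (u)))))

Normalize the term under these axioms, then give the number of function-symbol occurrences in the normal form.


size = 23

1. (t (q (m) (h (h (m) (u)) (w (m)))) (t (t (q (p (u)) (g (s) (u))) (s)) (q (g (t (s) (s)) (u)) (g (s) (u)))))  →  (t (q (m) (h (h (m) (u)) (w (m)))) (t (q (p (u)) (g (s) (u))) (q (g (t (s) (s)) (u)) (g (s) (u)))))
2. (t (q (m) (h (h (m) (u)) (w (m)))) (t (q (p (u)) (g (s) (u))) (q (g (t (s) (s)) (u)) (g (s) (u)))))  →  (t (q (m) (h (h (m) (u)) (w (m)))) (t (q (p (u)) (g (s) (u))) (q (g (s) (u)) (g (s) (u)))))
normal form: (t (q (m) (h (h (m) (u)) (w (m)))) (t (q (p (u)) (g (s) (u))) (q (g (s) (u)) (g (s) (u)))))


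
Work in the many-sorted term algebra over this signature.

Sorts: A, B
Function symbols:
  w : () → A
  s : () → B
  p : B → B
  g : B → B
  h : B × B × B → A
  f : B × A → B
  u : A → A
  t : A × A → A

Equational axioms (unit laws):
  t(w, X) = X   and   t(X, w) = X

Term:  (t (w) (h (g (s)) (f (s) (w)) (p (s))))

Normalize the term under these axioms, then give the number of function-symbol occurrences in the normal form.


1. (t (w) (h (g (s)) (f (s) (w)) (p (s))))  →  (h (g (s)) (f (s) (w)) (p (s)))
normal form: (h (g (s)) (f (s) (w)) (p (s)))

size = 8


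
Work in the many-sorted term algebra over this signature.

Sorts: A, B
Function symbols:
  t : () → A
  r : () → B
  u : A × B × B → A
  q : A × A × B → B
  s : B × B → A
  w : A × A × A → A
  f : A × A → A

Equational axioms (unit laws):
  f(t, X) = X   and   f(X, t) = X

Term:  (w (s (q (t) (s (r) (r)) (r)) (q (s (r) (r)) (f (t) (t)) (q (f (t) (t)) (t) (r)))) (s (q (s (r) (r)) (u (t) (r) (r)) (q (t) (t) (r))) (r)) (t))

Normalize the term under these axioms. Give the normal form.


normal form = (w (s (q (t) (s (r) (r)) (r)) (q (s (r) (r)) (t) (q (t) (t) (r)))) (s (q (s (r) (r)) (u (t) (r) (r)) (q (t) (t) (r))) (r)) (t))

1. (w (s (q (t) (s (r) (r)) (r)) (q (s (r) (r)) (f (t) (t)) (q (f (t) (t)) (t) (r)))) (s (q (s (r) (r)) (u (t) (r) (r)) (q (t) (t) (r))) (r)) (t))  →  (w (s (q (t) (s (r) (r)) (r)) (q (s (r) (r)) (t) (q (f (t) (t)) (t) (r)))) (s (q (s (r) (r)) (u (t) (r) (r)) (q (t) (t) (r))) (r)) (t))
2. (w (s (q (t) (s (r) (r)) (r)) (q (s (r) (r)) (t) (q (f (t) (t)) (t) (r)))) (s (q (s (r) (r)) (u (t) (r) (r)) (q (t) (t) (r))) (r)) (t))  →  (w (s (q (t) (s (r) (r)) (r)) (q (s (r) (r)) (t) (q (t) (t) (r)))) (s (q (s (r) (r)) (u (t) (r) (r)) (q (t) (t) (r))) (r)) (t))


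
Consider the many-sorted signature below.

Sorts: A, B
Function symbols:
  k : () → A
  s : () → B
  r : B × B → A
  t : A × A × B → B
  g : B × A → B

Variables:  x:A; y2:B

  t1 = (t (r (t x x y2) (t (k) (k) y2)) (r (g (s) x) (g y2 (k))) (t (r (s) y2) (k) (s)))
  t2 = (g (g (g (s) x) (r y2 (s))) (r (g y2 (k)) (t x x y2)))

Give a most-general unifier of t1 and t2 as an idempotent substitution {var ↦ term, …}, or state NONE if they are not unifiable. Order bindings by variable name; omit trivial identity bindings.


NONE (not unifiable)

head clash or occurs-check failure — not unifiable


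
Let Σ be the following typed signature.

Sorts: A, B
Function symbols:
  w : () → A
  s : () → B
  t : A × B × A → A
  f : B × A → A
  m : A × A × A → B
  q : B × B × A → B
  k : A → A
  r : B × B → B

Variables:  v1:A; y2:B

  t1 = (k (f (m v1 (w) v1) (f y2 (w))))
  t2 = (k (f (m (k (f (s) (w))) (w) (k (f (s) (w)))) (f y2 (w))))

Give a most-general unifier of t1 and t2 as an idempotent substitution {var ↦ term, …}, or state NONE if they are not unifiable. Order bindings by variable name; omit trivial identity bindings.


{v1 ↦ (k (f (s) (w)))}


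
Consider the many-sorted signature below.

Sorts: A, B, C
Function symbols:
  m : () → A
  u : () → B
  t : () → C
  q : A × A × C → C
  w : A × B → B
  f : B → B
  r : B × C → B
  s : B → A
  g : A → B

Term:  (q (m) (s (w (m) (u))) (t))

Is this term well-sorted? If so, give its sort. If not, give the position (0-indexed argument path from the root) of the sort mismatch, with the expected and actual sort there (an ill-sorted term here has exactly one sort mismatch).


well-sorted; sort = C

  (m) : A
      (m) : A
      (u) : B
    (w (m) (u)) : B
  (s (w (m) (u))) : A
  (t) : C
(q (m) (s (w (m) (u))) (t)) : C


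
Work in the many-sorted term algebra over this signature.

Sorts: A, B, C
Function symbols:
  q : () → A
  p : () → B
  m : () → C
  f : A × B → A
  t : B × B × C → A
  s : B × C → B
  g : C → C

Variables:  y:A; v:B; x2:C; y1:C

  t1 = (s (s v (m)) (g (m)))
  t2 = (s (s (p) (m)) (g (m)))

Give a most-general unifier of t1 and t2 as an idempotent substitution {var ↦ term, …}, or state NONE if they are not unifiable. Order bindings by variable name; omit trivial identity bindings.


{v ↦ (p)}


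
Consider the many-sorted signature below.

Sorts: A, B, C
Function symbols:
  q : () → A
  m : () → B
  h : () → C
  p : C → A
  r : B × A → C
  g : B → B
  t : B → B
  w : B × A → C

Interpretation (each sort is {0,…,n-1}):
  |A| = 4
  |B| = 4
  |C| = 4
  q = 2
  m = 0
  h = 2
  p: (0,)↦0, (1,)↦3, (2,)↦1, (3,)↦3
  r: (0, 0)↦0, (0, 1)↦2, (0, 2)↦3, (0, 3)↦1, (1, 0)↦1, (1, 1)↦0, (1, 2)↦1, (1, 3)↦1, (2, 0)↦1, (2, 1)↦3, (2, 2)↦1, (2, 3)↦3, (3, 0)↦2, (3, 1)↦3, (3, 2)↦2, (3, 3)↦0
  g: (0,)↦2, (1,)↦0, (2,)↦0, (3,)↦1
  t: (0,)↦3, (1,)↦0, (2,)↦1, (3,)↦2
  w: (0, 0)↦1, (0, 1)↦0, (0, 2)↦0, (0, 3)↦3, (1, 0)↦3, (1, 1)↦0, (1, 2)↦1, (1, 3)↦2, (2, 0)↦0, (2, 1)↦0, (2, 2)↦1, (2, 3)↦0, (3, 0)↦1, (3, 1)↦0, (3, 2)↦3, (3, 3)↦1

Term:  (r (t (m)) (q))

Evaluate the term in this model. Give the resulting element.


  m = 0
  (t (m)) = t(0,) = 3
  q = 2
  (r (t (m)) (q)) = r(3, 2) = 2

value = 2


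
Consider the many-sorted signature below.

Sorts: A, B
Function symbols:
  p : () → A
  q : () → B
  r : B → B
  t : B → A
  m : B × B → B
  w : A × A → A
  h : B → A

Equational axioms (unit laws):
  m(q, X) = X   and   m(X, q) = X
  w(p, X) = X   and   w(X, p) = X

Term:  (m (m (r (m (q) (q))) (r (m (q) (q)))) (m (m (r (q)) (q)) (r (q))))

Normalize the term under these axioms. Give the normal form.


normal form = (m (m (r (q)) (r (q))) (m (r (q)) (r (q))))

1. (m (m (r (m (q) (q))) (r (m (q) (q)))) (m (m (r (q)) (q)) (r (q))))  →  (m (m (r (q)) (r (m (q) (q)))) (m (m (r (q)) (q)) (r (q))))
2. (m (m (r (q)) (r (m (q) (q)))) (m (m (r (q)) (q)) (r (q))))  →  (m (m (r (q)) (r (q))) (m (m (r (q)) (q)) (r (q))))
3. (m (m (r (q)) (r (q))) (m (m (r (q)) (q)) (r (q))))  →  (m (m (r (q)) (r (q))) (m (r (q)) (r (q))))


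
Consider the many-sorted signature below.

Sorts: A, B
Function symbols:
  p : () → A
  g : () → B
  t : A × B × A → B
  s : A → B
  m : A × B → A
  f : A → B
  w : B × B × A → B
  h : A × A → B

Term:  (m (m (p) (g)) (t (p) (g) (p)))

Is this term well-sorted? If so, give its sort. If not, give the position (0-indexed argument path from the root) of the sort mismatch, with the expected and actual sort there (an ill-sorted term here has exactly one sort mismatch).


    (p) : A
    (g) : B
  (m (p) (g)) : A
    (p) : A
    (g) : B
    (p) : A
  (t (p) (g) (p)) : B
(m (m (p) (g)) (t (p) (g) (p))) : A

well-sorted; sort = A


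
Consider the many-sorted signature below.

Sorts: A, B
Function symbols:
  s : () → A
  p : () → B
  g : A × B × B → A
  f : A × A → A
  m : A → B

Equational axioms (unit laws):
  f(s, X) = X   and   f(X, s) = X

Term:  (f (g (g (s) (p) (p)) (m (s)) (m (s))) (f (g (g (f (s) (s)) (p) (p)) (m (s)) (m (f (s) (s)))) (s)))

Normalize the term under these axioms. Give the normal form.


normal form = (f (g (g (s) (p) (p)) (m (s)) (m (s))) (g (g (s) (p) (p)) (m (s)) (m (s))))

1. (f (g (g (s) (p) (p)) (m (s)) (m (s))) (f (g (g (f (s) (s)) (p) (p)) (m (s)) (m (f (s) (s)))) (s)))  →  (f (g (g (s) (p) (p)) (m (s)) (m (s))) (g (g (f (s) (s)) (p) (p)) (m (s)) (m (f (s) (s)))))
2. (f (g (g (s) (p) (p)) (m (s)) (m (s))) (g (g (f (s) (s)) (p) (p)) (m (s)) (m (f (s) (s)))))  →  (f (g (g (s) (p) (p)) (m (s)) (m (s))) (g (g (s) (p) (p)) (m (s)) (m (f (s) (s)))))
3. (f (g (g (s) (p) (p)) (m (s)) (m (s))) (g (g (s) (p) (p)) (m (s)) (m (f (s) (s)))))  →  (f (g (g (s) (p) (p)) (m (s)) (m (s))) (g (g (s) (p) (p)) (m (s)) (m (s))))


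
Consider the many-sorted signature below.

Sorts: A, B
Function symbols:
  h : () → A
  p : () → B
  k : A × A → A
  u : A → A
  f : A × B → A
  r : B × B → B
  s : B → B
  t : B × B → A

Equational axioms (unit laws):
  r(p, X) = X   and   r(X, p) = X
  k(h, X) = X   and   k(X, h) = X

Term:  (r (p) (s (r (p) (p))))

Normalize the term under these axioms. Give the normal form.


1. (r (p) (s (r (p) (p))))  →  (s (r (p) (p)))
2. (s (r (p) (p)))  →  (s (p))

normal form = (s (p))


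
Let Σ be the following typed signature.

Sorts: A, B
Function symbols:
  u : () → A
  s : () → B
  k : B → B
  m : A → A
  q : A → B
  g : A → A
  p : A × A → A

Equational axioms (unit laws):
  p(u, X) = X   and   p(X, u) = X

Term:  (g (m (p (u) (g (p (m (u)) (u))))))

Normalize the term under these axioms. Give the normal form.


normal form = (g (m (g (m (u)))))

1. (g (m (p (u) (g (p (m (u)) (u))))))  →  (g (m (g (p (m (u)) (u)))))
2. (g (m (g (p (m (u)) (u)))))  →  (g (m (g (m (u)))))


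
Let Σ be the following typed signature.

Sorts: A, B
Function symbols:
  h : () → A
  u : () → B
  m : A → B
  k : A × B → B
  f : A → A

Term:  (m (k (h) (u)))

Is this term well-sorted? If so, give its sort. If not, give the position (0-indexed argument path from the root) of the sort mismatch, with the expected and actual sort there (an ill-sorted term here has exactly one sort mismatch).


    (h) : A
    (u) : B
  (k (h) (u)) : B
(m (k (h) (u))) : ✗ arg 0 at [0] has sort B, expected A

ill-sorted at position [0]: expected A, got B


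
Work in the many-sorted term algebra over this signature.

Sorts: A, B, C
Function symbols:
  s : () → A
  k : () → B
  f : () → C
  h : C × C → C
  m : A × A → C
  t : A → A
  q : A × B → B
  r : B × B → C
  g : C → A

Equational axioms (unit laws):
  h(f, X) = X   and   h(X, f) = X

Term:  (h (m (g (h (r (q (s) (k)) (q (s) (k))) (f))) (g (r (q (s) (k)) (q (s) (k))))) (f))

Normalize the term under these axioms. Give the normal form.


1. (h (m (g (h (r (q (s) (k)) (q (s) (k))) (f))) (g (r (q (s) (k)) (q (s) (k))))) (f))  →  (m (g (h (r (q (s) (k)) (q (s) (k))) (f))) (g (r (q (s) (k)) (q (s) (k)))))
2. (m (g (h (r (q (s) (k)) (q (s) (k))) (f))) (g (r (q (s) (k)) (q (s) (k)))))  →  (m (g (r (q (s) (k)) (q (s) (k)))) (g (r (q (s) (k)) (q (s) (k)))))

normal form = (m (g (r (q (s) (k)) (q (s) (k)))) (g (r (q (s) (k)) (q (s) (k)))))


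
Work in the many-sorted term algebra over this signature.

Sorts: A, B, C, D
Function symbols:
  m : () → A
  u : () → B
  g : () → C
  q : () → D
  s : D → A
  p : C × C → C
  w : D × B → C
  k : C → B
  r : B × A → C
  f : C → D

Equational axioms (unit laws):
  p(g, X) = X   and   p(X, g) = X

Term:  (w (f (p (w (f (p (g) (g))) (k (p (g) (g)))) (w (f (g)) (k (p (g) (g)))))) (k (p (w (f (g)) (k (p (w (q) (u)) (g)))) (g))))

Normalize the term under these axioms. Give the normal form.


1. (w (f (p (w (f (p (g) (g))) (k (p (g) (g)))) (w (f (g)) (k (p (g) (g)))))) (k (p (w (f (g)) (k (p (w (q) (u)) (g)))) (g))))  →  (w (f (p (w (f (g)) (k (p (g) (g)))) (w (f (g)) (k (p (g) (g)))))) (k (p (w (f (g)) (k (p (w (q) (u)) (g)))) (g))))
2. (w (f (p (w (f (g)) (k (p (g) (g)))) (w (f (g)) (k (p (g) (g)))))) (k (p (w (f (g)) (k (p (w (q) (u)) (g)))) (g))))  →  (w (f (p (w (f (g)) (k (g))) (w (f (g)) (k (p (g) (g)))))) (k (p (w (f (g)) (k (p (w (q) (u)) (g)))) (g))))
3. (w (f (p (w (f (g)) (k (g))) (w (f (g)) (k (p (g) (g)))))) (k (p (w (f (g)) (k (p (w (q) (u)) (g)))) (g))))  →  (w (f (p (w (f (g)) (k (g))) (w (f (g)) (k (g))))) (k (p (w (f (g)) (k (p (w (q) (u)) (g)))) (g))))
4. (w (f (p (w (f (g)) (k (g))) (w (f (g)) (k (g))))) (k (p (w (f (g)) (k (p (w (q) (u)) (g)))) (g))))  →  (w (f (p (w (f (g)) (k (g))) (w (f (g)) (k (g))))) (k (w (f (g)) (k (p (w (q) (u)) (g))))))
5. (w (f (p (w (f (g)) (k (g))) (w (f (g)) (k (g))))) (k (w (f (g)) (k (p (w (q) (u)) (g))))))  →  (w (f (p (w (f (g)) (k (g))) (w (f (g)) (k (g))))) (k (w (f (g)) (k (w (q) (u))))))

normal form = (w (f (p (w (f (g)) (k (g))) (w (f (g)) (k (g))))) (k (w (f (g)) (k (w (q) (u))))))


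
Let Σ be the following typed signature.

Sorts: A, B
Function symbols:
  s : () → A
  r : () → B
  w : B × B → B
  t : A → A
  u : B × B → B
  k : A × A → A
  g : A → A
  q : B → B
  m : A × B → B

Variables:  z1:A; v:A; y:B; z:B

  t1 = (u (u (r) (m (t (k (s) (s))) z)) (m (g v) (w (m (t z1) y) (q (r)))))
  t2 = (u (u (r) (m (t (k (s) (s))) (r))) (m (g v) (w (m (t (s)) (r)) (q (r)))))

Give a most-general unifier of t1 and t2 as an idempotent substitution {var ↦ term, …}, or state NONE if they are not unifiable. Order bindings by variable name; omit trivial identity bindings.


{y ↦ (r), z ↦ (r), z1 ↦ (s)}


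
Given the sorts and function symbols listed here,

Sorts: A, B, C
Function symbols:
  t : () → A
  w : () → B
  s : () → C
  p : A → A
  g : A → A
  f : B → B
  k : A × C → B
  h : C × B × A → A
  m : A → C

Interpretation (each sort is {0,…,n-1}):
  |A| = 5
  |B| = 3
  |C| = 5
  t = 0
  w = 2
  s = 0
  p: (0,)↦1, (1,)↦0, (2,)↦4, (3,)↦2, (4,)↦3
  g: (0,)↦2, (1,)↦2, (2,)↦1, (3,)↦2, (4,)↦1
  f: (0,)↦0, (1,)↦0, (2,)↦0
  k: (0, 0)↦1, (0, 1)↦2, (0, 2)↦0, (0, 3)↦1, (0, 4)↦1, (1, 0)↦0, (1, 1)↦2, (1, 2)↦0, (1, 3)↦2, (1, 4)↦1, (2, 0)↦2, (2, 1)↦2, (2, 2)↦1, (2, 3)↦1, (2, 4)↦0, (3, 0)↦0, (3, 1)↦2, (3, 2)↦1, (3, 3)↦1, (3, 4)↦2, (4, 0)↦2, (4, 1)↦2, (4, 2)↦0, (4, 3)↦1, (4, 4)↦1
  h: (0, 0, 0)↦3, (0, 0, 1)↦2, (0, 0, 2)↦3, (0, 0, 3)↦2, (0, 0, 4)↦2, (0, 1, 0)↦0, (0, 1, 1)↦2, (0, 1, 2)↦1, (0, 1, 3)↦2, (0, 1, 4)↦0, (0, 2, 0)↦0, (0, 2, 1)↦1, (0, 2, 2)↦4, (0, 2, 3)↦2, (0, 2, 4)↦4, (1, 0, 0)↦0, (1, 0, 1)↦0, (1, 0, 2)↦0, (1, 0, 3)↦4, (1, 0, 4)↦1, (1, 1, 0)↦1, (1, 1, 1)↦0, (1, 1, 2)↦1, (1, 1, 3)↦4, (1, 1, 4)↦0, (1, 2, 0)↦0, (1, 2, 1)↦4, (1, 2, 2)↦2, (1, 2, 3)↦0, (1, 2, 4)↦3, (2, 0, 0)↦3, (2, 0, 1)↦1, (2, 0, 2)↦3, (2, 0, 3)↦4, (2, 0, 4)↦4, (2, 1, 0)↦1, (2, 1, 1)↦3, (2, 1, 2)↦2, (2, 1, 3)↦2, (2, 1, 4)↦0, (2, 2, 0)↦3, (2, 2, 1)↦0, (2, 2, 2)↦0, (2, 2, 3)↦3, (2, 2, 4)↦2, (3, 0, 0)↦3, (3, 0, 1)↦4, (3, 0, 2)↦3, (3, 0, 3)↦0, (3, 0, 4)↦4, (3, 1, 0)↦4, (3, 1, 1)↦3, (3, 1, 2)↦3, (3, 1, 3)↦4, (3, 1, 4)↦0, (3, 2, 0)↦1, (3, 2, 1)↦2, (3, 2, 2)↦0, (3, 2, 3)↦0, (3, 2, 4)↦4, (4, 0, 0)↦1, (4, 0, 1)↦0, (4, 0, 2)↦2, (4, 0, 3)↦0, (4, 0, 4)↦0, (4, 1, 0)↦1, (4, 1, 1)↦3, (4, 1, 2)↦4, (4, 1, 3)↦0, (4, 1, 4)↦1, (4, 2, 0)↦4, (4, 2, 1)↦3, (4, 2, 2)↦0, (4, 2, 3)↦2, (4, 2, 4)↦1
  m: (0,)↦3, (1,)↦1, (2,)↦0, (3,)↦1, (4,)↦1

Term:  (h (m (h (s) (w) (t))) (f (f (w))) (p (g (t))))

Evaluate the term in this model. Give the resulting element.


  s = 0
  w = 2
  t = 0
  (h (s) (w) (t)) = h(0, 2, 0) = 0
  (m (h (s) (w) (t))) = m(0,) = 3
  w = 2
  (f (w)) = f(2,) = 0
  (f (f (w))) = f(0,) = 0
  t = 0
  (g (t)) = g(0,) = 2
  (p (g (t))) = p(2,) = 4
  (h (m (h (s) (w) (t))) (f (f (w))) (p (g (t)))) = h(3, 0, 4) = 4

value = 4


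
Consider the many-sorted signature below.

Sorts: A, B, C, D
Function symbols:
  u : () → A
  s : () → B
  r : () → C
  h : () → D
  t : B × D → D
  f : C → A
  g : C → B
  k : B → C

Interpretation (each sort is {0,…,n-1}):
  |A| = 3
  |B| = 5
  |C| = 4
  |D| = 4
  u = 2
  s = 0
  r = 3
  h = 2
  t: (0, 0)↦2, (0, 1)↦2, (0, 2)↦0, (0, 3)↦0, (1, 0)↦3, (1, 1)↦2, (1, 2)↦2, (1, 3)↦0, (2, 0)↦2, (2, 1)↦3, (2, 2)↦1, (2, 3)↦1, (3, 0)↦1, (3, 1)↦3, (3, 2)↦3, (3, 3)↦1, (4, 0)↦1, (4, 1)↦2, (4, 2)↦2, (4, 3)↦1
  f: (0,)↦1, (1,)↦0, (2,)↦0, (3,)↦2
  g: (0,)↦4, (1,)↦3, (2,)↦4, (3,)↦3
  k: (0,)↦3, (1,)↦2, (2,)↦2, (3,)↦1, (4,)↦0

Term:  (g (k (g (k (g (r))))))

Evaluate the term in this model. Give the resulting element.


value = 3

  r = 3
  (g (r)) = g(3,) = 3
  (k (g (r))) = k(3,) = 1
  (g (k (g (r)))) = g(1,) = 3
  (k (g (k (g (r))))) = k(3,) = 1
  (g (k (g (k (g (r)))))) = g(1,) = 3


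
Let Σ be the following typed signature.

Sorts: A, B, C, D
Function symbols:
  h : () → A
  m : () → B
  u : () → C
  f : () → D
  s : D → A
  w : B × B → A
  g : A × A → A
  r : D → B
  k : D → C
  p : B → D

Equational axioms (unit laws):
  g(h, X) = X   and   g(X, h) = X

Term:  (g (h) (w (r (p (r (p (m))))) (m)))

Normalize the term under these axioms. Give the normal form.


1. (g (h) (w (r (p (r (p (m))))) (m)))  →  (w (r (p (r (p (m))))) (m))

normal form = (w (r (p (r (p (m))))) (m))


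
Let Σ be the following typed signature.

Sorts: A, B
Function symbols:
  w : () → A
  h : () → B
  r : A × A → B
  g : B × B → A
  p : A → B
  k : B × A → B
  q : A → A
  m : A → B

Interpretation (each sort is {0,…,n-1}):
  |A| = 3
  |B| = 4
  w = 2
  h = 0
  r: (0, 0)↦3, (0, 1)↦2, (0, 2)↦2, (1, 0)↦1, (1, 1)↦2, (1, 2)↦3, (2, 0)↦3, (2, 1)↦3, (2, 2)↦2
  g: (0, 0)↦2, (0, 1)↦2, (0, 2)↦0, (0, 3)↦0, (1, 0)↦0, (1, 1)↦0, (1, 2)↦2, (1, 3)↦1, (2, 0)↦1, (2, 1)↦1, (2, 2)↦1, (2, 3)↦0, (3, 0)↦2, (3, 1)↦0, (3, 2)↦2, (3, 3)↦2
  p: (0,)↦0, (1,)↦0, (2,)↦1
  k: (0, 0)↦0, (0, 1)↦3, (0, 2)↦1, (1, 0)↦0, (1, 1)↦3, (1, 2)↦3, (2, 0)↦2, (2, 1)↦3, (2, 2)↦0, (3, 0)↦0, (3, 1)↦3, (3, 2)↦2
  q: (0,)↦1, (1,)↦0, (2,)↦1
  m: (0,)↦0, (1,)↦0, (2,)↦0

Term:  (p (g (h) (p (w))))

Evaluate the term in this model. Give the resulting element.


  h = 0
  w = 2
  (p (w)) = p(2,) = 1
  (g (h) (p (w))) = g(0, 1) = 2
  (p (g (h) (p (w)))) = p(2,) = 1

value = 1


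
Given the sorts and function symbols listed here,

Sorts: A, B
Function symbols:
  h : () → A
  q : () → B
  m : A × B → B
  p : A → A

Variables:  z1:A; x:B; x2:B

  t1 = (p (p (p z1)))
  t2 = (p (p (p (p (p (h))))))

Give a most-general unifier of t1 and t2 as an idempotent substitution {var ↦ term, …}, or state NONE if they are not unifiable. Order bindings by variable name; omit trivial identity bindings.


{z1 ↦ (p (p (h)))}


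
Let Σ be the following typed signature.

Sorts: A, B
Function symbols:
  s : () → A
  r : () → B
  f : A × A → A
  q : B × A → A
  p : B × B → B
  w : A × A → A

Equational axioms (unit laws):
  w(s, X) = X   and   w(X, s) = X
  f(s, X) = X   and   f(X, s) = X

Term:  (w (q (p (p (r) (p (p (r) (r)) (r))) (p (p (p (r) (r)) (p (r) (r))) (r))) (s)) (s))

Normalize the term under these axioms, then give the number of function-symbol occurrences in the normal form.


1. (w (q (p (p (r) (p (p (r) (r)) (r))) (p (p (p (r) (r)) (p (r) (r))) (r))) (s)) (s))  →  (q (p (p (r) (p (p (r) (r)) (r))) (p (p (p (r) (r)) (p (r) (r))) (r))) (s))
normal form: (q (p (p (r) (p (p (r) (r)) (r))) (p (p (p (r) (r)) (p (r) (r))) (r))) (s))

size = 19


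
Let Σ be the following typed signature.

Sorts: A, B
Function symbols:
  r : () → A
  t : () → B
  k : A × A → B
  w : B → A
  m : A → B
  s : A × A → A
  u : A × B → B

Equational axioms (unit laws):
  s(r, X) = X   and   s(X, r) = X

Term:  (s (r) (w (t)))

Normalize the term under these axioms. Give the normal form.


1. (s (r) (w (t)))  →  (w (t))

normal form = (w (t))


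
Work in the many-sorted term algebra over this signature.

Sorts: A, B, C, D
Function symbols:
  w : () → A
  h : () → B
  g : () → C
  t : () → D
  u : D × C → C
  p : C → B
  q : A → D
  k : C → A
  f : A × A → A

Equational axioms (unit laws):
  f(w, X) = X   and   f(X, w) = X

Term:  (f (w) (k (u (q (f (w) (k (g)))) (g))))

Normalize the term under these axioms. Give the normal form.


normal form = (k (u (q (k (g))) (g)))

1. (f (w) (k (u (q (f (w) (k (g)))) (g))))  →  (k (u (q (f (w) (k (g)))) (g)))
2. (k (u (q (f (w) (k (g)))) (g)))  →  (k (u (q (k (g))) (g)))


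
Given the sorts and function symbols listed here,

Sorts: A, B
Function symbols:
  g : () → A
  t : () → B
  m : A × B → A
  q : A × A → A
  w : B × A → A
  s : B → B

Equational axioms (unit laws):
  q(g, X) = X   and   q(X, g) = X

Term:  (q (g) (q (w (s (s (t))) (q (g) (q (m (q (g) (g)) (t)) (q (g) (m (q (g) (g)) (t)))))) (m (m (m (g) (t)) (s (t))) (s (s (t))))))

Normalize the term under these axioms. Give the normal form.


normal form = (q (w (s (s (t))) (q (m (g) (t)) (m (g) (t)))) (m (m (m (g) (t)) (s (t))) (s (s (t)))))

1. (q (g) (q (w (s (s (t))) (q (g) (q (m (q (g) (g)) (t)) (q (g) (m (q (g) (g)) (t)))))) (m (m (m (g) (t)) (s (t))) (s (s (t))))))  →  (q (w (s (s (t))) (q (g) (q (m (q (g) (g)) (t)) (q (g) (m (q (g) (g)) (t)))))) (m (m (m (g) (t)) (s (t))) (s (s (t)))))
2. (q (w (s (s (t))) (q (g) (q (m (q (g) (g)) (t)) (q (g) (m (q (g) (g)) (t)))))) (m (m (m (g) (t)) (s (t))) (s (s (t)))))  →  (q (w (s (s (t))) (q (m (q (g) (g)) (t)) (q (g) (m (q (g) (g)) (t))))) (m (m (m (g) (t)) (s (t))) (s (s (t)))))
3. (q (w (s (s (t))) (q (m (q (g) (g)) (t)) (q (g) (m (q (g) (g)) (t))))) (m (m (m (g) (t)) (s (t))) (s (s (t)))))  →  (q (w (s (s (t))) (q (m (g) (t)) (q (g) (m (q (g) (g)) (t))))) (m (m (m (g) (t)) (s (t))) (s (s (t)))))
4. (q (w (s (s (t))) (q (m (g) (t)) (q (g) (m (q (g) (g)) (t))))) (m (m (m (g) (t)) (s (t))) (s (s (t)))))  →  (q (w (s (s (t))) (q (m (g) (t)) (m (q (g) (g)) (t)))) (m (m (m (g) (t)) (s (t))) (s (s (t)))))
5. (q (w (s (s (t))) (q (m (g) (t)) (m (q (g) (g)) (t)))) (m (m (m (g) (t)) (s (t))) (s (s (t)))))  →  (q (w (s (s (t))) (q (m (g) (t)) (m (g) (t)))) (m (m (m (g) (t)) (s (t))) (s (s (t)))))


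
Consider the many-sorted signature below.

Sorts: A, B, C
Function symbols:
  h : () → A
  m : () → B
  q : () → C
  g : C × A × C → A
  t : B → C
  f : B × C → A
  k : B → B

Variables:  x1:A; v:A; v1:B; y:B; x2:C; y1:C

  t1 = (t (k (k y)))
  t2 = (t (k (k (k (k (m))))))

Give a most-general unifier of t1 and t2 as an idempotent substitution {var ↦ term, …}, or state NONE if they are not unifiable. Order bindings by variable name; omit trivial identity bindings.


{y ↦ (k (k (m)))}


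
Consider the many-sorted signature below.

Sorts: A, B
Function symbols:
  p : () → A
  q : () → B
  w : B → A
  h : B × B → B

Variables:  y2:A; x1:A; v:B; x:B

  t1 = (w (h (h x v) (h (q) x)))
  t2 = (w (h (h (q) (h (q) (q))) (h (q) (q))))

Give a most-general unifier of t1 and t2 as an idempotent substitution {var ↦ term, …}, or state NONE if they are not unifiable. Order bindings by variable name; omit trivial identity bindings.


{v ↦ (h (q) (q)), x ↦ (q)}


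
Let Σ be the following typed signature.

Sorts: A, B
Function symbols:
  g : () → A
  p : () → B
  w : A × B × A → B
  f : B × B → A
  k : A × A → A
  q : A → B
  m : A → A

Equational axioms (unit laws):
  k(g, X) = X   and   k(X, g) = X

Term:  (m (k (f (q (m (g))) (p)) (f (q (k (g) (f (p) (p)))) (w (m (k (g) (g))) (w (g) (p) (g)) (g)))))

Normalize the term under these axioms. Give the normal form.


normal form = (m (k (f (q (m (g))) (p)) (f (q (f (p) (p))) (w (m (g)) (w (g) (p) (g)) (g)))))

1. (m (k (f (q (m (g))) (p)) (f (q (k (g) (f (p) (p)))) (w (m (k (g) (g))) (w (g) (p) (g)) (g)))))  →  (m (k (f (q (m (g))) (p)) (f (q (f (p) (p))) (w (m (k (g) (g))) (w (g) (p) (g)) (g)))))
2. (m (k (f (q (m (g))) (p)) (f (q (f (p) (p))) (w (m (k (g) (g))) (w (g) (p) (g)) (g)))))  →  (m (k (f (q (m (g))) (p)) (f (q (f (p) (p))) (w (m (g)) (w (g) (p) (g)) (g)))))


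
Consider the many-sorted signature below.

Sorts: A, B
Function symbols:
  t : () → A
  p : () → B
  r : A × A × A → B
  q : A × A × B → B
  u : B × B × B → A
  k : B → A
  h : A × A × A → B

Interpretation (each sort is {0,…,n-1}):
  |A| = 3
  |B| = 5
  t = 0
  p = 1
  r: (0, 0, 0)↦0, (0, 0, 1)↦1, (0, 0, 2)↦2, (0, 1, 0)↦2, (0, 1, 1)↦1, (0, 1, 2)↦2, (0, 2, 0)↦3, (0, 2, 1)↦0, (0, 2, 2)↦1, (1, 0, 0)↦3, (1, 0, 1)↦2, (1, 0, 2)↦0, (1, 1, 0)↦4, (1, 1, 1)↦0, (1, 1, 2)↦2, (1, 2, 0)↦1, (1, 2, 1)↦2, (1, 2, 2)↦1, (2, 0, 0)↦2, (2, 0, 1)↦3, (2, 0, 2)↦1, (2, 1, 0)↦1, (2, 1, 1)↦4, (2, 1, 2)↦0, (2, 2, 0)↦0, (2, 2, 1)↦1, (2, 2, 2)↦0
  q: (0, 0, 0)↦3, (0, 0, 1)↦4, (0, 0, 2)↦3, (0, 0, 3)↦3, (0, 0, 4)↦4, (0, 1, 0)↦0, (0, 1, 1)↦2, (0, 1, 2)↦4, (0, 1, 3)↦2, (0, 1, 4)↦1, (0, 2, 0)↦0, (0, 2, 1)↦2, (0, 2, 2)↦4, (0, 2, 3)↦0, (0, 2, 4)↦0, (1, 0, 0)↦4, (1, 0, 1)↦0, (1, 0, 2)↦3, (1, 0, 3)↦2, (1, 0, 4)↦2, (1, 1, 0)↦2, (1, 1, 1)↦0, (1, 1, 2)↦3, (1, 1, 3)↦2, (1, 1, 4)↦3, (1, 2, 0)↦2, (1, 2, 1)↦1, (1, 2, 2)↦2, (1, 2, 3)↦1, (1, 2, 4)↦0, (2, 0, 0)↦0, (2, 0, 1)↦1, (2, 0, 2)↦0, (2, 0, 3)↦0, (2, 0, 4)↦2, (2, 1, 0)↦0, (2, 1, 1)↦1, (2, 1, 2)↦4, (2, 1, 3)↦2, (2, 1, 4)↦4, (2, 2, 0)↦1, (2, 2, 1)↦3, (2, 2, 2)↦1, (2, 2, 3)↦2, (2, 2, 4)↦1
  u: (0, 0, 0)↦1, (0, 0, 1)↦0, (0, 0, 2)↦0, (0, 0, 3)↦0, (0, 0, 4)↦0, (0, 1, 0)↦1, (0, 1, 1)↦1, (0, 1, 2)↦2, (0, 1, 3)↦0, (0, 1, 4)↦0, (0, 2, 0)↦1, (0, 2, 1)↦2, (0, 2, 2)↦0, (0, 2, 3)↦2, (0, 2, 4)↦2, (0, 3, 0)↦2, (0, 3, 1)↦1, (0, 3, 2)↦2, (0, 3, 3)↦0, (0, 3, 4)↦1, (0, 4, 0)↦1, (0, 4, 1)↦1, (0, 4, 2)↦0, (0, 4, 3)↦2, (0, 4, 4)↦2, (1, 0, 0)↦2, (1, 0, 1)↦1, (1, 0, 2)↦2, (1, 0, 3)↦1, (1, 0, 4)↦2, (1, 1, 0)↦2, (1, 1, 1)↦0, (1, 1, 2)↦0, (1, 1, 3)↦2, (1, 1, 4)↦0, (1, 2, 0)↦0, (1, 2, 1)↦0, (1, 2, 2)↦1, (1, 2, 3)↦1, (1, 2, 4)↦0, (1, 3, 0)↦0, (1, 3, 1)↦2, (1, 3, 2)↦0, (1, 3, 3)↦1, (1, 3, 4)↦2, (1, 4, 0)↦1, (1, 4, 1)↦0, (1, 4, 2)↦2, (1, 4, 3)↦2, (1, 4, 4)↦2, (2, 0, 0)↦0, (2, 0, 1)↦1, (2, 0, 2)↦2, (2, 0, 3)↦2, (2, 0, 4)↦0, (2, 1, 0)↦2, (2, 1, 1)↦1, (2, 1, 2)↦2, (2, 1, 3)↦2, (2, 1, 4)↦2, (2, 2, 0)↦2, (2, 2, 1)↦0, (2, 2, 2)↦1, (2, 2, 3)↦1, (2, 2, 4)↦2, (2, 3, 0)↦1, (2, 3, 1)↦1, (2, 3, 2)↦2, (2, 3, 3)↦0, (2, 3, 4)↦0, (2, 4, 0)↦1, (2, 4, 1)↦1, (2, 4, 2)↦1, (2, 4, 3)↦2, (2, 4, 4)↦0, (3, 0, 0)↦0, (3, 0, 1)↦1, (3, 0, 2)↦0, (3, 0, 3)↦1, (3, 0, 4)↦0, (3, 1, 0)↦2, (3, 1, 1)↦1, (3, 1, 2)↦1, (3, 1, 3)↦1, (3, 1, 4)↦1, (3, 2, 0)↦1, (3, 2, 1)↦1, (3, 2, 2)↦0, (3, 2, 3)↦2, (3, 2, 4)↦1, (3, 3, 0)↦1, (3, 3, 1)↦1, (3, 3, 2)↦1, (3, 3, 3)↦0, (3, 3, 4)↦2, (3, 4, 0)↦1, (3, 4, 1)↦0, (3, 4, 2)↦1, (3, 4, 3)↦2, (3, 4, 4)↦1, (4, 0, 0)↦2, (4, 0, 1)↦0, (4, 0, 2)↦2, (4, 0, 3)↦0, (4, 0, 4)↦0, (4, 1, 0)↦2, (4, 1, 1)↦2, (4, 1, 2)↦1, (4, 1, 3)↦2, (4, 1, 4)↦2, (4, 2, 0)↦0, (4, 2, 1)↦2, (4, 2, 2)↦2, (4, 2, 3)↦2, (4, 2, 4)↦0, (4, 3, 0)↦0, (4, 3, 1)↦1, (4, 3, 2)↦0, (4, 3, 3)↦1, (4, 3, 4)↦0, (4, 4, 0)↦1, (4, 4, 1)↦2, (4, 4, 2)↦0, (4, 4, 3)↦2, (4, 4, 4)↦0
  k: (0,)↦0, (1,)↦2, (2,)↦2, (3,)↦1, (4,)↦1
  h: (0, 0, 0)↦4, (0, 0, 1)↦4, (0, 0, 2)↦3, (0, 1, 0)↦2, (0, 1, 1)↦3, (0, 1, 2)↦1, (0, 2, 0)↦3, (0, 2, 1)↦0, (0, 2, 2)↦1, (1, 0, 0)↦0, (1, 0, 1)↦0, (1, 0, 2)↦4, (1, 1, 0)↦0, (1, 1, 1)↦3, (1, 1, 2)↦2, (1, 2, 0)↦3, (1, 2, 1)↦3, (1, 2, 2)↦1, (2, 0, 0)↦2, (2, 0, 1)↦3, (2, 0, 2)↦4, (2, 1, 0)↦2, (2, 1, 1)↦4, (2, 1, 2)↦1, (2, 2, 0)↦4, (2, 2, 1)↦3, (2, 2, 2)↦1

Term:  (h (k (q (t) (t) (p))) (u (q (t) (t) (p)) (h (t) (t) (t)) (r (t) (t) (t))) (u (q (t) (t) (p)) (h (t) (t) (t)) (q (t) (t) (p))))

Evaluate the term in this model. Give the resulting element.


value = 0

  t = 0
  t = 0
  p = 1
  (q (t) (t) (p)) = q(0, 0, 1) = 4
  (k (q (t) (t) (p))) = k(4,) = 1
  t = 0
  t = 0
  p = 1
  (q (t) (t) (p)) = q(0, 0, 1) = 4
  t = 0
  t = 0
  t = 0
  (h (t) (t) (t)) = h(0, 0, 0) = 4
  t = 0
  t = 0
  t = 0
  (r (t) (t) (t)) = r(0, 0, 0) = 0
  (u (q (t) (t) (p)) (h (t) (t) (t)) (r (t) (t) (t))) = u(4, 4, 0) = 1
  t = 0
  t = 0
  p = 1
  (q (t) (t) (p)) = q(0, 0, 1) = 4
  t = 0
  t = 0
  t = 0
  (h (t) (t) (t)) = h(0, 0, 0) = 4
  t = 0
  t = 0
  p = 1
  (q (t) (t) (p)) = q(0, 0, 1) = 4
  (u (q (t) (t) (p)) (h (t) (t) (t)) (q (t) (t) (p))) = u(4, 4, 4) = 0
  (h (k (q (t) (t) (p))) (u (q (t) (t) (p)) (h (t) (t) (t)) (r (t) (t) (t))) (u (q (t) (t) (p)) (h (t) (t) (t)) (q (t) (t) (p)))) = h(1, 1, 0) = 0
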